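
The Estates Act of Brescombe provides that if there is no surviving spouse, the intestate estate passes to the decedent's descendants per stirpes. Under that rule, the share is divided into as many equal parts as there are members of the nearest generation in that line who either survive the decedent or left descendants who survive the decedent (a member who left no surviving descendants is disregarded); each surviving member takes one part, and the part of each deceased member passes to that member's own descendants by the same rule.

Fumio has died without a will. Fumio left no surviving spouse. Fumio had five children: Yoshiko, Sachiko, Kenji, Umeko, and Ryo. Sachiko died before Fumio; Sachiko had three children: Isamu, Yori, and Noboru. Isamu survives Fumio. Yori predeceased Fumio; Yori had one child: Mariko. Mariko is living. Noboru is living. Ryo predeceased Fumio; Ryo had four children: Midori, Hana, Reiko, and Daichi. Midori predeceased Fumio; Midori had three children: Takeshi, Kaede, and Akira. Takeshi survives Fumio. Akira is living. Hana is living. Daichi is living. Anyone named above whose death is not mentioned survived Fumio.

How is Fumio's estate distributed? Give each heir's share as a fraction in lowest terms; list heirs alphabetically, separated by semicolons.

Akira 1/60; Daichi 1/20; Hana 1/20; Isamu 1/15; Kaede 1/60; Kenji 1/5; Mariko 1/15; Noboru 1/15; Reiko 1/20; Takeshi 1/60; Umeko 1/5; Yoshiko 1/5

There is no surviving spouse, so the entire estate passes to Fumio's descendants per stirpes.
The estate is divided into 5 equal shares of 1/5 among Yoshiko, Sachiko, Kenji, Umeko, Ryo.
Yoshiko is living and takes 1/5.
Sachiko predeceased; the 1/5 allotted to Sachiko's branch passes to Sachiko's issue by representation.
The 1/5 is divided into 3 equal shares of 1/15 among Isamu, Yori, Noboru.
Isamu is living and takes 1/15.
Yori predeceased; the 1/15 allotted to Yori's branch passes to Yori's issue by representation.
Mariko is the sole taker at this level and receives the full 1/15.
Noboru is living and takes 1/15.
Kenji is living and takes 1/5.
Umeko is living and takes 1/5.
Ryo predeceased; the 1/5 allotted to Ryo's branch passes to Ryo's issue by representation.
The 1/5 is divided into 4 equal shares of 1/20 among Midori, Hana, Reiko, Daichi.
Midori predeceased; the 1/20 allotted to Midori's branch passes to Midori's issue by representation.
The 1/20 is divided into 3 equal shares of 1/60 among Takeshi, Kaede, Akira.
Takeshi is living and takes 1/60.
Kaede is living and takes 1/60.
Akira is living and takes 1/60.
Hana is living and takes 1/20.
Reiko is living and takes 1/20.
Daichi is living and takes 1/20.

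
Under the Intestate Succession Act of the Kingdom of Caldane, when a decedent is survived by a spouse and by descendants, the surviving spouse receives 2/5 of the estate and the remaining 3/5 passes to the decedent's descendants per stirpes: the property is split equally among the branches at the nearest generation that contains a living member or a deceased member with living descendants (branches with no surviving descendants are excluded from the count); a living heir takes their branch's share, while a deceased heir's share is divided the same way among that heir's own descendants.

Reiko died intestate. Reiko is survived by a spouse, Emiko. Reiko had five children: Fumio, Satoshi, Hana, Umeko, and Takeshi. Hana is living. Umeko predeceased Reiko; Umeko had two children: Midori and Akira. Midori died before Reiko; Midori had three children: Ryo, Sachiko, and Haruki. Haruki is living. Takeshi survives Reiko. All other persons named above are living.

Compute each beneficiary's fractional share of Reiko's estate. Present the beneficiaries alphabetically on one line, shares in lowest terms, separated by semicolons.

Emiko, as surviving spouse, takes 2/5.
The remaining 3/5 passes to Reiko's descendants per stirpes.
The 3/5 is divided into 5 equal shares of 3/25 among Fumio, Satoshi, Hana, Umeko, Takeshi.
Fumio is living and takes 3/25.
Satoshi is living and takes 3/25.
Hana is living and takes 3/25.
Umeko predeceased; the 3/25 allotted to Umeko's branch passes to Umeko's issue by representation.
The 3/25 is divided into 2 equal shares of 3/50 among Midori, Akira.
Midori predeceased; the 3/50 allotted to Midori's branch passes to Midori's issue by representation.
The 3/50 is divided into 3 equal shares of 1/50 among Ryo, Sachiko, Haruki.
Ryo is living and takes 1/50.
Sachiko is living and takes 1/50.
Haruki is living and takes 1/50.
Akira is living and takes 3/50.
Takeshi is living and takes 3/25.

Akira 3/50; Emiko 2/5; Fumio 3/25; Hana 3/25; Haruki 1/50; Ryo 1/50; Sachiko 1/50; Satoshi 3/25; Takeshi 3/25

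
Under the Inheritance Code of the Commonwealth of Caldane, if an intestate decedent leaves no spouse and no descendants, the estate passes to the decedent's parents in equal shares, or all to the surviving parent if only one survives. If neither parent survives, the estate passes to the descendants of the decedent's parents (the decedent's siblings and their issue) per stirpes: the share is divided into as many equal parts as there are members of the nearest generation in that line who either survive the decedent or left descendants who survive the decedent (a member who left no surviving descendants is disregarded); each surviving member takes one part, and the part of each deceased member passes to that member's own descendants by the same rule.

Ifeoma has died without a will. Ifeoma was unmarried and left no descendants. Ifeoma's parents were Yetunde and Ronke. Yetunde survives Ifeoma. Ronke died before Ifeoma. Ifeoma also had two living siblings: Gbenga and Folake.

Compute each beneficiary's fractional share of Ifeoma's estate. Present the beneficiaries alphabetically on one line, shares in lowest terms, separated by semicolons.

Only one parent, Yetunde, survives, so Yetunde takes the entire estate. The siblings take nothing because a surviving parent has priority.

Yetunde 1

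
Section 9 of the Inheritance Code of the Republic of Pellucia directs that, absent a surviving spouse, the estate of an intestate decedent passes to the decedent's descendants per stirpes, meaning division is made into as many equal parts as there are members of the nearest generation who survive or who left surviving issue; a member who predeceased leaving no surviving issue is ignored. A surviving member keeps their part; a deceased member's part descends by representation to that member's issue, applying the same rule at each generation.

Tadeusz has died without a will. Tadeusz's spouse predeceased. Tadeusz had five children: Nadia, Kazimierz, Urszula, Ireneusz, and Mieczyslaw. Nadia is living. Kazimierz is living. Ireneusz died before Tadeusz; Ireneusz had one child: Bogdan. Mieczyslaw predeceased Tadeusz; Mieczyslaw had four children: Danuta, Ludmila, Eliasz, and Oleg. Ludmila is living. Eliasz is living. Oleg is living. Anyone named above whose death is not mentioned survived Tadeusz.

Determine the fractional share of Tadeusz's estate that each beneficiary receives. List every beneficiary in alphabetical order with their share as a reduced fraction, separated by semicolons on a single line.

There is no surviving spouse, so the entire estate passes to Tadeusz's descendants per stirpes.
The estate is divided into 5 equal shares of 1/5 among Nadia, Kazimierz, Urszula, Ireneusz, Mieczyslaw.
Nadia is living and takes 1/5.
Kazimierz is living and takes 1/5.
Urszula is living and takes 1/5.
Ireneusz predeceased; the 1/5 allotted to Ireneusz's branch passes to Ireneusz's issue by representation.
Bogdan is the sole taker at this level and receives the full 1/5.
Mieczyslaw predeceased; the 1/5 allotted to Mieczyslaw's branch passes to Mieczyslaw's issue by representation.
The 1/5 is divided into 4 equal shares of 1/20 among Danuta, Ludmila, Eliasz, Oleg.
Danuta is living and takes 1/20.
Ludmila is living and takes 1/20.
Eliasz is living and takes 1/20.
Oleg is living and takes 1/20.

Bogdan 1/5; Danuta 1/20; Eliasz 1/20; Kazimierz 1/5; Ludmila 1/20; Nadia 1/5; Oleg 1/20; Urszula 1/5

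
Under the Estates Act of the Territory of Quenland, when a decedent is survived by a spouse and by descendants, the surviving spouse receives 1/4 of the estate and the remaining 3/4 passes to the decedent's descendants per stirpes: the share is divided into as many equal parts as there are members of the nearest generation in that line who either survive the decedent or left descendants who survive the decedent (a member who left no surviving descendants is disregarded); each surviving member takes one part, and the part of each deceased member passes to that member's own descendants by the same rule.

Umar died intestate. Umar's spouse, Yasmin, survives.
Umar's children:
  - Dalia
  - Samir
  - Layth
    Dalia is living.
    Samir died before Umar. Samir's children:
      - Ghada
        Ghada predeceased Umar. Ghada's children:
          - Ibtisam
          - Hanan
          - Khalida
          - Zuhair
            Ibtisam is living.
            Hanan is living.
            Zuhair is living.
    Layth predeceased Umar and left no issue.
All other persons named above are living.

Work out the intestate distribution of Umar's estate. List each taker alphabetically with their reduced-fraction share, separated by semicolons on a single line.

Yasmin, as surviving spouse, takes 1/4.
The remaining 3/4 passes to Umar's descendants per stirpes.
Layth left no surviving issue, so that branch lapses and is disregarded.
The 3/4 is divided into 2 equal shares of 3/8 among Dalia, Samir.
Dalia is living and takes 3/8.
Samir predeceased; the 3/8 allotted to Samir's branch passes to Samir's issue by representation.
Ghada's line is the sole branch at this level, so the full 3/8 passes to Ghada's issue by representation.
The 3/8 is divided into 4 equal shares of 3/32 among Ibtisam, Hanan, Khalida, Zuhair.
Ibtisam is living and takes 3/32.
Hanan is living and takes 3/32.
Khalida is living and takes 3/32.
Zuhair is living and takes 3/32.

Dalia 3/8; Hanan 3/32; Ibtisam 3/32; Khalida 3/32; Yasmin 1/4; Zuhair 3/32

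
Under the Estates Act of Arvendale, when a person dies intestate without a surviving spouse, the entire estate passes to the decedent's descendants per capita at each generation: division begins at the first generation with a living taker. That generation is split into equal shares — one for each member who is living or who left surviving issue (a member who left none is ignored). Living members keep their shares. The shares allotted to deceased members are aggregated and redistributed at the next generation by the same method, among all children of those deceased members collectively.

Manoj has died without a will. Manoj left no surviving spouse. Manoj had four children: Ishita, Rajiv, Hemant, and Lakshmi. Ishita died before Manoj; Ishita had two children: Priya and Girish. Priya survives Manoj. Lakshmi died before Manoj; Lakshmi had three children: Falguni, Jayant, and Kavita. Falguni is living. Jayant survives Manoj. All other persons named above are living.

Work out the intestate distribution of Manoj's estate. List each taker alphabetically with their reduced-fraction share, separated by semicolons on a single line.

Falguni 1/10; Girish 1/10; Hemant 1/4; Jayant 1/10; Kavita 1/10; Priya 1/10; Rajiv 1/4

There is no surviving spouse, so the entire estate passes to Manoj's descendants per capita at each generation.
At generation 1 (Ishita, Rajiv, Hemant, Lakshmi) there are 4 shares of (1)/4 = 1/4 each.
Living: Rajiv and Hemant — each takes 1/4.
Deceased: Ishita and Lakshmi. Their combined 1/2 is pooled and carried to generation 2.
At generation 2 (Priya, Girish, Falguni, Jayant, Kavita) there are 5 shares of (1/2)/5 = 1/10 each.
Living: Priya, Girish, Falguni, Jayant, and Kavita — each takes 1/10.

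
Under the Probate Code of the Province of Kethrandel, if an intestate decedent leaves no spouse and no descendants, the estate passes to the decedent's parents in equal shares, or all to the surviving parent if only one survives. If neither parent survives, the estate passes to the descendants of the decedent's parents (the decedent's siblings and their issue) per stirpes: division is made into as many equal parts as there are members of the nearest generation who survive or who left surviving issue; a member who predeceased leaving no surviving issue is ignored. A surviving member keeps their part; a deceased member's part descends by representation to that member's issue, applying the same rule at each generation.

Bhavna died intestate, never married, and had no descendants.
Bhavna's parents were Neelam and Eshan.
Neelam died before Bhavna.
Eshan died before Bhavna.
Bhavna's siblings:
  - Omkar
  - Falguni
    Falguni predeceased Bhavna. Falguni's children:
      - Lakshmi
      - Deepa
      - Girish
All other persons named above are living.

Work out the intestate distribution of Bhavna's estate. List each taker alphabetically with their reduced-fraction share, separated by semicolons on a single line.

Deepa 1/6; Girish 1/6; Lakshmi 1/6; Omkar 1/2

Neither parent survives and there are no descendants, so the estate passes to Bhavna's siblings and their issue per stirpes.
The estate is divided into 2 equal shares of 1/2 among Omkar, Falguni.
Omkar is living and takes 1/2.
Falguni predeceased; the 1/2 allotted to Falguni's branch passes to Falguni's issue by representation.
The 1/2 is divided into 3 equal shares of 1/6 among Lakshmi, Deepa, Girish.
Lakshmi is living and takes 1/6.
Deepa is living and takes 1/6.
Girish is living and takes 1/6.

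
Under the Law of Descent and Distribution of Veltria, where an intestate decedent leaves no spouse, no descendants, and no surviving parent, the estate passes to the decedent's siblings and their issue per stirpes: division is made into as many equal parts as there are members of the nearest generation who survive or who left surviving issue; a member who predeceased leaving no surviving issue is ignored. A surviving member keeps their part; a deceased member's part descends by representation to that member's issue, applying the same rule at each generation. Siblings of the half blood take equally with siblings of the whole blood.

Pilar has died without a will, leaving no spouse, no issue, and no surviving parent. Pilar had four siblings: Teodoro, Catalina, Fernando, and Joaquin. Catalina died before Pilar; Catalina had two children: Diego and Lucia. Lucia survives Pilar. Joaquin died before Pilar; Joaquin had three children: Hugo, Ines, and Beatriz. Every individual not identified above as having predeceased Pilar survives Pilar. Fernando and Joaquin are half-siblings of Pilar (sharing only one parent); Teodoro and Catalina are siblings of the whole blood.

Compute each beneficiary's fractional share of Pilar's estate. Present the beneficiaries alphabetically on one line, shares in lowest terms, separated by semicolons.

Beatriz 1/12; Diego 1/8; Fernando 1/4; Hugo 1/12; Ines 1/12; Lucia 1/8; Teodoro 1/4

No spouse, descendants, or parent survives, so the estate passes to Pilar's siblings per stirpes.
Half-blood and whole-blood siblings take equally under the stated rule.
The estate is divided into 4 equal shares of 1/4 among Teodoro, Catalina, Fernando, Joaquin.
Teodoro is living and takes 1/4.
Catalina predeceased; the 1/4 allotted to Catalina's branch passes to Catalina's issue by representation.
The 1/4 is divided into 2 equal shares of 1/8 among Diego, Lucia.
Diego is living and takes 1/8.
Lucia is living and takes 1/8.
Fernando is living and takes 1/4.
Joaquin predeceased; the 1/4 allotted to Joaquin's branch passes to Joaquin's issue by representation.
The 1/4 is divided into 3 equal shares of 1/12 among Hugo, Ines, Beatriz.
Hugo is living and takes 1/12.
Ines is living and takes 1/12.
Beatriz is living and takes 1/12.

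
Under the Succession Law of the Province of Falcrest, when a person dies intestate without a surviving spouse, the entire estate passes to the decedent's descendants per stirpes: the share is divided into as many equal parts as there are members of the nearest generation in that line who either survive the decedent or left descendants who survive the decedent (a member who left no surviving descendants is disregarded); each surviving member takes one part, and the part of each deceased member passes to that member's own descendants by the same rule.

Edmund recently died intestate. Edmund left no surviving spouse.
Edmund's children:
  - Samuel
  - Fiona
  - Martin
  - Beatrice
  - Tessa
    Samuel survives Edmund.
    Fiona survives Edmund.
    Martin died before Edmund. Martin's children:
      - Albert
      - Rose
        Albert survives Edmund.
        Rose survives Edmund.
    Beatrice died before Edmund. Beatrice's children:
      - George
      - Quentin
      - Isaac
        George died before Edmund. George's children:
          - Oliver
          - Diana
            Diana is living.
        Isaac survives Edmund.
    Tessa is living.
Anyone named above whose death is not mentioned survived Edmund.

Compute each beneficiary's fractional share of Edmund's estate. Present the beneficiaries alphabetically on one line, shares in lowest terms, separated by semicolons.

Albert 1/10; Diana 1/30; Fiona 1/5; Isaac 1/15; Oliver 1/30; Quentin 1/15; Rose 1/10; Samuel 1/5; Tessa 1/5

There is no surviving spouse, so the entire estate passes to Edmund's descendants per stirpes.
The estate is divided into 5 equal shares of 1/5 among Samuel, Fiona, Martin, Beatrice, Tessa.
Samuel is living and takes 1/5.
Fiona is living and takes 1/5.
Martin predeceased; the 1/5 allotted to Martin's branch passes to Martin's issue by representation.
The 1/5 is divided into 2 equal shares of 1/10 among Albert, Rose.
Albert is living and takes 1/10.
Rose is living and takes 1/10.
Beatrice predeceased; the 1/5 allotted to Beatrice's branch passes to Beatrice's issue by representation.
The 1/5 is divided into 3 equal shares of 1/15 among George, Quentin, Isaac.
George predeceased; the 1/15 allotted to George's branch passes to George's issue by representation.
The 1/15 is divided into 2 equal shares of 1/30 among Oliver, Diana.
Oliver is living and takes 1/30.
Diana is living and takes 1/30.
Quentin is living and takes 1/15.
Isaac is living and takes 1/15.
Tessa is living and takes 1/5.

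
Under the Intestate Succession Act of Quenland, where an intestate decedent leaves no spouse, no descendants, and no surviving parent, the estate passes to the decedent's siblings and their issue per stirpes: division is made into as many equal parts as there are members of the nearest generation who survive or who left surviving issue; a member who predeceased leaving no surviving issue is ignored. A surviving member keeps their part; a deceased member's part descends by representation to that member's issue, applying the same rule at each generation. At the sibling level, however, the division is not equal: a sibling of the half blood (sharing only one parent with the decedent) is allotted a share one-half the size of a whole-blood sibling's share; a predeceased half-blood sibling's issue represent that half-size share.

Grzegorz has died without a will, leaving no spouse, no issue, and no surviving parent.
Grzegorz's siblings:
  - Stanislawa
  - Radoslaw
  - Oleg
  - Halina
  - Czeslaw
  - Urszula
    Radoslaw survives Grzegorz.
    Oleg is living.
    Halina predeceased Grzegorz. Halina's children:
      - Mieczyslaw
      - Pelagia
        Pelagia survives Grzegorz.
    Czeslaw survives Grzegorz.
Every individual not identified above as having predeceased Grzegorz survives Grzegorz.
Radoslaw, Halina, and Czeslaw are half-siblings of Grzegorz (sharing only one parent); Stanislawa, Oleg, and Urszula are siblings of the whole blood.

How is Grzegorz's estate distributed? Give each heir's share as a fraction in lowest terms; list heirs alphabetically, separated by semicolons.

Czeslaw 1/9; Mieczyslaw 1/18; Oleg 2/9; Pelagia 1/18; Radoslaw 1/9; Stanislawa 2/9; Urszula 2/9

No spouse, descendants, or parent survives, so the estate passes to Grzegorz's siblings per stirpes.
Half-blood siblings count for one-half the weight of whole-blood siblings at the initial division.
Dividing 1 in proportion to weights (total weight 9/2): Stanislawa (weight 1) → 2/9; Radoslaw (weight 1/2) → 1/9; Oleg (weight 1) → 2/9; Halina (weight 1/2) → 1/9; Czeslaw (weight 1/2) → 1/9; Urszula (weight 1) → 2/9.
Stanislawa is living and takes 2/9.
Radoslaw is living and takes 1/9.
Oleg is living and takes 2/9.
Halina predeceased; the 1/9 allotted to Halina's branch passes to Halina's issue by representation.
The 1/9 is divided into 2 equal shares of 1/18 among Mieczyslaw, Pelagia.
Mieczyslaw is living and takes 1/18.
Pelagia is living and takes 1/18.
Czeslaw is living and takes 1/9.
Urszula is living and takes 2/9.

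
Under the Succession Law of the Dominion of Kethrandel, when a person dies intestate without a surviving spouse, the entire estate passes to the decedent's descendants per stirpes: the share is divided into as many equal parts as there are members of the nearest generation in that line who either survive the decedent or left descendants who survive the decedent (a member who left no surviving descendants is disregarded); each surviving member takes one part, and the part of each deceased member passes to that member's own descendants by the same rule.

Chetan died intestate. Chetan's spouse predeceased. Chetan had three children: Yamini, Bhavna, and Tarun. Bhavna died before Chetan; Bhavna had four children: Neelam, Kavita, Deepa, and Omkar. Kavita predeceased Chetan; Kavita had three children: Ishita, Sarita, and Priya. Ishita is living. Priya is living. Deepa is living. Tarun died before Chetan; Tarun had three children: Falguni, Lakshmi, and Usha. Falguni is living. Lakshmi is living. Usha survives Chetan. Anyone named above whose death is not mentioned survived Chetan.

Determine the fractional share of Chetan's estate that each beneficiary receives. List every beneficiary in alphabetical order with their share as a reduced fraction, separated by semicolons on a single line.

There is no surviving spouse, so the entire estate passes to Chetan's descendants per stirpes.
The estate is divided into 3 equal shares of 1/3 among Yamini, Bhavna, Tarun.
Yamini is living and takes 1/3.
Bhavna predeceased; the 1/3 allotted to Bhavna's branch passes to Bhavna's issue by representation.
The 1/3 is divided into 4 equal shares of 1/12 among Neelam, Kavita, Deepa, Omkar.
Neelam is living and takes 1/12.
Kavita predeceased; the 1/12 allotted to Kavita's branch passes to Kavita's issue by representation.
The 1/12 is divided into 3 equal shares of 1/36 among Ishita, Sarita, Priya.
Ishita is living and takes 1/36.
Sarita is living and takes 1/36.
Priya is living and takes 1/36.
Deepa is living and takes 1/12.
Omkar is living and takes 1/12.
Tarun predeceased; the 1/3 allotted to Tarun's branch passes to Tarun's issue by representation.
The 1/3 is divided into 3 equal shares of 1/9 among Falguni, Lakshmi, Usha.
Falguni is living and takes 1/9.
Lakshmi is living and takes 1/9.
Usha is living and takes 1/9.

Deepa 1/12; Falguni 1/9; Ishita 1/36; Lakshmi 1/9; Neelam 1/12; Omkar 1/12; Priya 1/36; Sarita 1/36; Usha 1/9; Yamini 1/3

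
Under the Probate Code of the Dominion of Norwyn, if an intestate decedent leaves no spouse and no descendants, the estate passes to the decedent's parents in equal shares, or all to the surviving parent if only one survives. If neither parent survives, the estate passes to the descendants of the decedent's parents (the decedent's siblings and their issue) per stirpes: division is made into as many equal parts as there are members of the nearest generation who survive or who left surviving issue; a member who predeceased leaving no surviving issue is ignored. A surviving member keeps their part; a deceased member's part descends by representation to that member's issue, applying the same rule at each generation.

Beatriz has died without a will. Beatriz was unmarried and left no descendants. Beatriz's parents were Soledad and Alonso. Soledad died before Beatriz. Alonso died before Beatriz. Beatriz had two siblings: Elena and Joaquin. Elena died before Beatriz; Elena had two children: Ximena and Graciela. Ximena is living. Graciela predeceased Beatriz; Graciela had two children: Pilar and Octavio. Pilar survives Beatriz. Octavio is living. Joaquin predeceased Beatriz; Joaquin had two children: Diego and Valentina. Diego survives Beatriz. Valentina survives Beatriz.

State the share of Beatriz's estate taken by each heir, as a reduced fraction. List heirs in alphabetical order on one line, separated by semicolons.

Diego 1/4; Octavio 1/8; Pilar 1/8; Valentina 1/4; Ximena 1/4

Neither parent survives and there are no descendants, so the estate passes to Beatriz's siblings and their issue per stirpes.
The estate is divided into 2 equal shares of 1/2 among Elena, Joaquin.
Elena predeceased; the 1/2 allotted to Elena's branch passes to Elena's issue by representation.
The 1/2 is divided into 2 equal shares of 1/4 among Ximena, Graciela.
Ximena is living and takes 1/4.
Graciela predeceased; the 1/4 allotted to Graciela's branch passes to Graciela's issue by representation.
The 1/4 is divided into 2 equal shares of 1/8 among Pilar, Octavio.
Pilar is living and takes 1/8.
Octavio is living and takes 1/8.
Joaquin predeceased; the 1/2 allotted to Joaquin's branch passes to Joaquin's issue by representation.
The 1/2 is divided into 2 equal shares of 1/4 among Diego, Valentina.
Diego is living and takes 1/4.
Valentina is living and takes 1/4.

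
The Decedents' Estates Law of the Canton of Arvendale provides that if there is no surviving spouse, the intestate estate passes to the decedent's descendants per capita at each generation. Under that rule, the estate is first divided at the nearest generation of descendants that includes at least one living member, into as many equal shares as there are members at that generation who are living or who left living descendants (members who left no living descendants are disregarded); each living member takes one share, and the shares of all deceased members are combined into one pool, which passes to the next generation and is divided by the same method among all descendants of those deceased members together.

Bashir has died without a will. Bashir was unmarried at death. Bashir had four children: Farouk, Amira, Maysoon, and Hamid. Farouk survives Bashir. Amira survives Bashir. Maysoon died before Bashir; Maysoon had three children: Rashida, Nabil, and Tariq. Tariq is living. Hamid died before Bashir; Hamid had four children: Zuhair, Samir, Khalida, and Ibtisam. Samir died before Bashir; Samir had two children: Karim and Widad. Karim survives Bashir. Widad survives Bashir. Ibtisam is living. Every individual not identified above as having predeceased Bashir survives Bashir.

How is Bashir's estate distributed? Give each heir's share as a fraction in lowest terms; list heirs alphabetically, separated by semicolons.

Amira 1/4; Farouk 1/4; Ibtisam 1/14; Karim 1/28; Khalida 1/14; Nabil 1/14; Rashida 1/14; Tariq 1/14; Widad 1/28; Zuhair 1/14

There is no surviving spouse, so the entire estate passes to Bashir's descendants per capita at each generation.
At generation 1 (Farouk, Amira, Maysoon, Hamid) there are 4 shares of (1)/4 = 1/4 each.
Living: Farouk and Amira — each takes 1/4.
Deceased: Maysoon and Hamid. Their combined 1/2 is pooled and carried to generation 2.
At generation 2 (Rashida, Nabil, Tariq, Zuhair, Samir, Khalida, Ibtisam) there are 7 shares of (1/2)/7 = 1/14 each.
Living: Rashida, Nabil, Tariq, Zuhair, Khalida, and Ibtisam — each takes 1/14.
Deceased: Samir. That 1/14 share is carried to generation 3.
At generation 3 (Karim, Widad) there are 2 shares of (1/14)/2 = 1/28 each.
Living: Karim and Widad — each takes 1/28.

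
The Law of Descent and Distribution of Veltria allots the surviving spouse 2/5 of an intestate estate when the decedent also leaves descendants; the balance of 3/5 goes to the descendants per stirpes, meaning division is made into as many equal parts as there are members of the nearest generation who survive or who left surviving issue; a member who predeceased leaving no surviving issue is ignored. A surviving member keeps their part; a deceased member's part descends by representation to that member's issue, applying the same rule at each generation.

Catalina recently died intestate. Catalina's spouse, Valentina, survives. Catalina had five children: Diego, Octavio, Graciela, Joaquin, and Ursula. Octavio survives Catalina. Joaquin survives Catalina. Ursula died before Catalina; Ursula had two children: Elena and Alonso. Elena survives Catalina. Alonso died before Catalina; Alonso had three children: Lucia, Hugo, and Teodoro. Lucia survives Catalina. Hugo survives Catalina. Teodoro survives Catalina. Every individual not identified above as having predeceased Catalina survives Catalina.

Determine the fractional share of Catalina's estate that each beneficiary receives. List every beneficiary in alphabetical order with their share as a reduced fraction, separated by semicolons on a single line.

Diego 3/25; Elena 3/50; Graciela 3/25; Hugo 1/50; Joaquin 3/25; Lucia 1/50; Octavio 3/25; Teodoro 1/50; Valentina 2/5

Valentina, as surviving spouse, takes 2/5.
The remaining 3/5 passes to Catalina's descendants per stirpes.
The 3/5 is divided into 5 equal shares of 3/25 among Diego, Octavio, Graciela, Joaquin, Ursula.
Diego is living and takes 3/25.
Octavio is living and takes 3/25.
Graciela is living and takes 3/25.
Joaquin is living and takes 3/25.
Ursula predeceased; the 3/25 allotted to Ursula's branch passes to Ursula's issue by representation.
The 3/25 is divided into 2 equal shares of 3/50 among Elena, Alonso.
Elena is living and takes 3/50.
Alonso predeceased; the 3/50 allotted to Alonso's branch passes to Alonso's issue by representation.
The 3/50 is divided into 3 equal shares of 1/50 among Lucia, Hugo, Teodoro.
Lucia is living and takes 1/50.
Hugo is living and takes 1/50.
Teodoro is living and takes 1/50.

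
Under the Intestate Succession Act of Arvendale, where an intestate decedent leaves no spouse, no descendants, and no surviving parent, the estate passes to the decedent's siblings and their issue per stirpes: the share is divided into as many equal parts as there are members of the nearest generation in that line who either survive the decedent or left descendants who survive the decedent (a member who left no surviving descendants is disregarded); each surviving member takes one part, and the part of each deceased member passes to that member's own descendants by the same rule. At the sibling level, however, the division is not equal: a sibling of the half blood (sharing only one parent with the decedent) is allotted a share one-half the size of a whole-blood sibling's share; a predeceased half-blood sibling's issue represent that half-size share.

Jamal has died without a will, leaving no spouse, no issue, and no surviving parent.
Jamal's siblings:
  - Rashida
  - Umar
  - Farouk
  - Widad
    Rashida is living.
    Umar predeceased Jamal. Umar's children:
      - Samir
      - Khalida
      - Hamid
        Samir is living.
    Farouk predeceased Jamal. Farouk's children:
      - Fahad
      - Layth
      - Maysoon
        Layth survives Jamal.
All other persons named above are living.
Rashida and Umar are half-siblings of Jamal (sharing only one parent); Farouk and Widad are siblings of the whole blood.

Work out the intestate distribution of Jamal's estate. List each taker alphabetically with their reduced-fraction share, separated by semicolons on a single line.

Fahad 1/9; Hamid 1/18; Khalida 1/18; Layth 1/9; Maysoon 1/9; Rashida 1/6; Samir 1/18; Widad 1/3

No spouse, descendants, or parent survives, so the estate passes to Jamal's siblings per stirpes.
Half-blood siblings count for one-half the weight of whole-blood siblings at the initial division.
Dividing 1 in proportion to weights (total weight 3): Rashida (weight 1/2) → 1/6; Umar (weight 1/2) → 1/6; Farouk (weight 1) → 1/3; Widad (weight 1) → 1/3.
Rashida is living and takes 1/6.
Umar predeceased; the 1/6 allotted to Umar's branch passes to Umar's issue by representation.
The 1/6 is divided into 3 equal shares of 1/18 among Samir, Khalida, Hamid.
Samir is living and takes 1/18.
Khalida is living and takes 1/18.
Hamid is living and takes 1/18.
Farouk predeceased; the 1/3 allotted to Farouk's branch passes to Farouk's issue by representation.
The 1/3 is divided into 3 equal shares of 1/9 among Fahad, Layth, Maysoon.
Fahad is living and takes 1/9.
Layth is living and takes 1/9.
Maysoon is living and takes 1/9.
Widad is living and takes 1/3.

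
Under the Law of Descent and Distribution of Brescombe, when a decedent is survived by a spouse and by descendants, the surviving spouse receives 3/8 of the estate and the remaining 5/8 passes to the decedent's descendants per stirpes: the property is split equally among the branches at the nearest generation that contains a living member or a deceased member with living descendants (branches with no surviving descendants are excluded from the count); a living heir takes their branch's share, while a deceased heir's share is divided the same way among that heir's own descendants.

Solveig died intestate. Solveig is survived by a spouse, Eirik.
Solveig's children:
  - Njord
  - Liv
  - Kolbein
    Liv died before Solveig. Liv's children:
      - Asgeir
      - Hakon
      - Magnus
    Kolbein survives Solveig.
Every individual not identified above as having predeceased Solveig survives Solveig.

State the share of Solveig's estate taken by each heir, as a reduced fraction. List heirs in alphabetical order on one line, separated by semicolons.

Asgeir 5/72; Eirik 3/8; Hakon 5/72; Kolbein 5/24; Magnus 5/72; Njord 5/24

Eirik, as surviving spouse, takes 3/8.
The remaining 5/8 passes to Solveig's descendants per stirpes.
The 5/8 is divided into 3 equal shares of 5/24 among Njord, Liv, Kolbein.
Njord is living and takes 5/24.
Liv predeceased; the 5/24 allotted to Liv's branch passes to Liv's issue by representation.
The 5/24 is divided into 3 equal shares of 5/72 among Asgeir, Hakon, Magnus.
Asgeir is living and takes 5/72.
Hakon is living and takes 5/72.
Magnus is living and takes 5/72.
Kolbein is living and takes 5/24.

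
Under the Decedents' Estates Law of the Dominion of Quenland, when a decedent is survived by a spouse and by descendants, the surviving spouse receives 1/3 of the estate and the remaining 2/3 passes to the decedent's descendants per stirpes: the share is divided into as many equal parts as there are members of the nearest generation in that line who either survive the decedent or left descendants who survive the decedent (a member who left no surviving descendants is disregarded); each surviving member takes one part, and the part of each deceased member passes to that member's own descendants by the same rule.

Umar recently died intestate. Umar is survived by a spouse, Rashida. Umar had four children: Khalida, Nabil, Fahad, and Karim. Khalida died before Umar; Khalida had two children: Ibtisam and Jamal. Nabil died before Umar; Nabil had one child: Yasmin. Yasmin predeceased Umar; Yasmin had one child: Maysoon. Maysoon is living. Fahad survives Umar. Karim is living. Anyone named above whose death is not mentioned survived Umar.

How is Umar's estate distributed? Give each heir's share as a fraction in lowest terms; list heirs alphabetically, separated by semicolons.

Rashida, as surviving spouse, takes 1/3.
The remaining 2/3 passes to Umar's descendants per stirpes.
The 2/3 is divided into 4 equal shares of 1/6 among Khalida, Nabil, Fahad, Karim.
Khalida predeceased; the 1/6 allotted to Khalida's branch passes to Khalida's issue by representation.
The 1/6 is divided into 2 equal shares of 1/12 among Ibtisam, Jamal.
Ibtisam is living and takes 1/12.
Jamal is living and takes 1/12.
Nabil predeceased; the 1/6 allotted to Nabil's branch passes to Nabil's issue by representation.
Yasmin's line is the sole branch at this level, so the full 1/6 passes to Yasmin's issue by representation.
Maysoon is the sole taker at this level and receives the full 1/6.
Fahad is living and takes 1/6.
Karim is living and takes 1/6.

Fahad 1/6; Ibtisam 1/12; Jamal 1/12; Karim 1/6; Maysoon 1/6; Rashida 1/3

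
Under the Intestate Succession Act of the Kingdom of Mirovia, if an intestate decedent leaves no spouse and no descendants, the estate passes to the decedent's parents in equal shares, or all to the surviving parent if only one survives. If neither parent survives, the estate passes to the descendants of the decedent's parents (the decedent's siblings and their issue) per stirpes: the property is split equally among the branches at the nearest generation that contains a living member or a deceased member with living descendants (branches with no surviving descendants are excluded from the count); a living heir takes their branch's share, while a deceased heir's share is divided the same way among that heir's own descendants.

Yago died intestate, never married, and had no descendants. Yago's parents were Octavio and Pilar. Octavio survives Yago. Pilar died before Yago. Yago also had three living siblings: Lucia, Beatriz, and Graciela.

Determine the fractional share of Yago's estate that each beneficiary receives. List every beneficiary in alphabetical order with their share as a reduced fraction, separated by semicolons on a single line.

Only one parent, Octavio, survives, so Octavio takes the entire estate. The siblings take nothing because a surviving parent has priority.

Octavio 1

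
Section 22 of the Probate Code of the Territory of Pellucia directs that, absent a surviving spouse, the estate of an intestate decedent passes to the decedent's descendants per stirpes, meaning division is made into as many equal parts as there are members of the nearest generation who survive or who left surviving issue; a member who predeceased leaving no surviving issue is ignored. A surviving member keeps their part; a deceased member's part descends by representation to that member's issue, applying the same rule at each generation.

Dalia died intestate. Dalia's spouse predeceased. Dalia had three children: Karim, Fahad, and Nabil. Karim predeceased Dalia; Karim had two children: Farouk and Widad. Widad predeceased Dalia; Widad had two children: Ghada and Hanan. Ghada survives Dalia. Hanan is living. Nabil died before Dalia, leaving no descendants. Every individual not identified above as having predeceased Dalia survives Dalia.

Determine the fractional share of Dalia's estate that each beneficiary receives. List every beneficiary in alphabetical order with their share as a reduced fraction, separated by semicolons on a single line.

There is no surviving spouse, so the entire estate passes to Dalia's descendants per stirpes.
Nabil left no surviving issue, so that branch lapses and is disregarded.
The estate is divided into 2 equal shares of 1/2 among Karim, Fahad.
Karim predeceased; the 1/2 allotted to Karim's branch passes to Karim's issue by representation.
The 1/2 is divided into 2 equal shares of 1/4 among Farouk, Widad.
Farouk is living and takes 1/4.
Widad predeceased; the 1/4 allotted to Widad's branch passes to Widad's issue by representation.
The 1/4 is divided into 2 equal shares of 1/8 among Ghada, Hanan.
Ghada is living and takes 1/8.
Hanan is living and takes 1/8.
Fahad is living and takes 1/2.

Fahad 1/2; Farouk 1/4; Ghada 1/8; Hanan 1/8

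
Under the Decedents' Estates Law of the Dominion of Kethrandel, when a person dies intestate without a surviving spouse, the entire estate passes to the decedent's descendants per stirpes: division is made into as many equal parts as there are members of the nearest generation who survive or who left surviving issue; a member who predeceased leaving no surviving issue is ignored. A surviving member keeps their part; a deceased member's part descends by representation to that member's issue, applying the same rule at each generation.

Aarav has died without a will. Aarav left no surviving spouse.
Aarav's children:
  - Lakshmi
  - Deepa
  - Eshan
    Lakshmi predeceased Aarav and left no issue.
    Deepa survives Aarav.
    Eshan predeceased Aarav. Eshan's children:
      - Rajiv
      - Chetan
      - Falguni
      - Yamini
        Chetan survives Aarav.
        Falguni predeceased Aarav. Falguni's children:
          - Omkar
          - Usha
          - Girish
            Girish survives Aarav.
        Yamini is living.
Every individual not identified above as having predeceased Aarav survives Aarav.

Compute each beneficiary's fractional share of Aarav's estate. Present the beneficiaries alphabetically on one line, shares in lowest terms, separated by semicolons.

There is no surviving spouse, so the entire estate passes to Aarav's descendants per stirpes.
Lakshmi left no surviving issue, so that branch lapses and is disregarded.
The estate is divided into 2 equal shares of 1/2 among Deepa, Eshan.
Deepa is living and takes 1/2.
Eshan predeceased; the 1/2 allotted to Eshan's branch passes to Eshan's issue by representation.
The 1/2 is divided into 4 equal shares of 1/8 among Rajiv, Chetan, Falguni, Yamini.
Rajiv is living and takes 1/8.
Chetan is living and takes 1/8.
Falguni predeceased; the 1/8 allotted to Falguni's branch passes to Falguni's issue by representation.
The 1/8 is divided into 3 equal shares of 1/24 among Omkar, Usha, Girish.
Omkar is living and takes 1/24.
Usha is living and takes 1/24.
Girish is living and takes 1/24.
Yamini is living and takes 1/8.

Chetan 1/8; Deepa 1/2; Girish 1/24; Omkar 1/24; Rajiv 1/8; Usha 1/24; Yamini 1/8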